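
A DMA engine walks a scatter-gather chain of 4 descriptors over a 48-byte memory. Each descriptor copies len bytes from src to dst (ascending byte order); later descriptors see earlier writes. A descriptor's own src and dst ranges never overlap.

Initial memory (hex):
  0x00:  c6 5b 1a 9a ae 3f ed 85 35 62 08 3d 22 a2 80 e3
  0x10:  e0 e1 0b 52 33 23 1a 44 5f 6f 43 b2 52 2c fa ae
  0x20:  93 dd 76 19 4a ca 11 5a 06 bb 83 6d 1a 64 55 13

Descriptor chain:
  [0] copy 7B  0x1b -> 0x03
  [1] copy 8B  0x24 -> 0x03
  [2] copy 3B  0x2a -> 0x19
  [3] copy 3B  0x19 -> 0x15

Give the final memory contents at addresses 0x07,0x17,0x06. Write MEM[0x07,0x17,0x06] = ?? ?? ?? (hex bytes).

D0: mem[0x03..0x09] <- [b2 52 2c fa ae 93 dd]
D1: mem[0x03..0x0a] <- [4a ca 11 5a 06 bb 83 6d]
D2: mem[0x19..0x1b] <- [83 6d 1a]
D3: mem[0x15..0x17] <- [83 6d 1a]
query mem[0x07]=0x06, mem[0x17]=0x1a, mem[0x06]=0x5a

MEM[0x07,0x17,0x06] = 06 1a 5a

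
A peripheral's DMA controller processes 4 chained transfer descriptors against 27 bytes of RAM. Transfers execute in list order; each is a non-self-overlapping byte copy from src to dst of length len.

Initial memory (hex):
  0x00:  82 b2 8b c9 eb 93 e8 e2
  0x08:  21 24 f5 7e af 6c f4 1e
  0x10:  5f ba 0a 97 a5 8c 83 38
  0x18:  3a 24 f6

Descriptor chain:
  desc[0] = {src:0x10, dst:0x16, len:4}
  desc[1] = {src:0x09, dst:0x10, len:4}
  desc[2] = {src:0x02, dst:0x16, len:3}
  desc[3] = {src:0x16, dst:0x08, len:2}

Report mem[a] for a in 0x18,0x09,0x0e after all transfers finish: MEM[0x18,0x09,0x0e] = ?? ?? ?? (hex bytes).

MEM[0x18,0x09,0x0e] = eb c9 f4

#0 dst[0x16+4] := {0x5f,0xba,0x0a,0x97}
#1 dst[0x10+4] := {0x24,0xf5,0x7e,0xaf}
#2 dst[0x16+3] := {0x8b,0xc9,0xeb}
#3 dst[0x08+2] := {0x8b,0xc9}
query mem[0x18]=0xeb, mem[0x09]=0xc9, mem[0x0e]=0xf4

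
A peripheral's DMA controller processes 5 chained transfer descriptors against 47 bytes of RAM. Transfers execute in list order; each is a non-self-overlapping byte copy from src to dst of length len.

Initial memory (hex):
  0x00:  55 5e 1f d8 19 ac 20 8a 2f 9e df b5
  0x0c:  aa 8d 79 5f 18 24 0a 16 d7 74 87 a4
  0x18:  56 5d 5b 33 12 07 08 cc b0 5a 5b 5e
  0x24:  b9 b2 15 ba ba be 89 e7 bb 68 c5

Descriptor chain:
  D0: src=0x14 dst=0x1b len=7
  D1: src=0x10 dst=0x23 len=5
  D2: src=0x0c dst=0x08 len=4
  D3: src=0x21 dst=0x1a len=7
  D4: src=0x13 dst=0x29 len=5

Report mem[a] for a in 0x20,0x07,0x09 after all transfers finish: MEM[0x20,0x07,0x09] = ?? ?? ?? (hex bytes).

  after D0: wrote 7B at 0x1b = d77487a4565d5b
  after D1: wrote 5B at 0x23 = 18240a16d7
  after D2: wrote 4B at 0x08 = aa8d795f
  after D3: wrote 7B at 0x1a = 5b5b18240a16d7
  after D4: wrote 5B at 0x29 = 16d77487a4
query mem[0x20]=0xd7, mem[0x07]=0x8a, mem[0x09]=0x8d

MEM[0x20,0x07,0x09] = d7 8a 8d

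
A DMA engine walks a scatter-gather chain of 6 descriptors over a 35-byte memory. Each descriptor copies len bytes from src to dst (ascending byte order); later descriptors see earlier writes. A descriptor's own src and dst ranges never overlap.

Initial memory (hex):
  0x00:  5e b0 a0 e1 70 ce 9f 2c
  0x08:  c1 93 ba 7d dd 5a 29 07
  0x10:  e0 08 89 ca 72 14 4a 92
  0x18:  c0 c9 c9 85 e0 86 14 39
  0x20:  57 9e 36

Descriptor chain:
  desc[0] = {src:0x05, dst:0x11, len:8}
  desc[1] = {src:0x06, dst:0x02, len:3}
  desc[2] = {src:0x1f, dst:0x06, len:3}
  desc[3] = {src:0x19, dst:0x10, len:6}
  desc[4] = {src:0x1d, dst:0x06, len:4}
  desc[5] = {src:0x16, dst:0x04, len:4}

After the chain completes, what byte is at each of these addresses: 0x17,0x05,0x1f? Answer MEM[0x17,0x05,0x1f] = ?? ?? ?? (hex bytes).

D0: mem[0x11..0x18] <- [ce 9f 2c c1 93 ba 7d dd]
D1: mem[0x02..0x04] <- [9f 2c c1]
D2: mem[0x06..0x08] <- [39 57 9e]
D3: mem[0x10..0x15] <- [c9 c9 85 e0 86 14]
D4: mem[0x06..0x09] <- [86 14 39 57]
D5: mem[0x04..0x07] <- [ba 7d dd c9]
query mem[0x17]=0x7d, mem[0x05]=0x7d, mem[0x1f]=0x39

MEM[0x17,0x05,0x1f] = 7d 7d 39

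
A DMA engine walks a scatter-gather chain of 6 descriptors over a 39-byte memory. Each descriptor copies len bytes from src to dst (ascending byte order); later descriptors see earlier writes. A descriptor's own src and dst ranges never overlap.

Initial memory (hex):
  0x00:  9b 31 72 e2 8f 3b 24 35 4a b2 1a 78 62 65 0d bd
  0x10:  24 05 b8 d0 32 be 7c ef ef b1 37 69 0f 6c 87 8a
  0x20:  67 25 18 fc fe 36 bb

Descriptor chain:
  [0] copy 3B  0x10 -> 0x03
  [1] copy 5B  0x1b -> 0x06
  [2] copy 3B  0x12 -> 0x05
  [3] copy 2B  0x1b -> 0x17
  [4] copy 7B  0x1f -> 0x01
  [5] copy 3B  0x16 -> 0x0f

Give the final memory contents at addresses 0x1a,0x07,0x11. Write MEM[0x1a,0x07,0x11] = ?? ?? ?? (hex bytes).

MEM[0x1a,0x07,0x11] = 37 36 0f

  after D0: wrote 3B at 0x03 = 2405b8
  after D1: wrote 5B at 0x06 = 690f6c878a
  after D2: wrote 3B at 0x05 = b8d032
  after D3: wrote 2B at 0x17 = 690f
  after D4: wrote 7B at 0x01 = 8a672518fcfe36
  after D5: wrote 3B at 0x0f = 7c690f
query mem[0x1a]=0x37, mem[0x07]=0x36, mem[0x11]=0x0f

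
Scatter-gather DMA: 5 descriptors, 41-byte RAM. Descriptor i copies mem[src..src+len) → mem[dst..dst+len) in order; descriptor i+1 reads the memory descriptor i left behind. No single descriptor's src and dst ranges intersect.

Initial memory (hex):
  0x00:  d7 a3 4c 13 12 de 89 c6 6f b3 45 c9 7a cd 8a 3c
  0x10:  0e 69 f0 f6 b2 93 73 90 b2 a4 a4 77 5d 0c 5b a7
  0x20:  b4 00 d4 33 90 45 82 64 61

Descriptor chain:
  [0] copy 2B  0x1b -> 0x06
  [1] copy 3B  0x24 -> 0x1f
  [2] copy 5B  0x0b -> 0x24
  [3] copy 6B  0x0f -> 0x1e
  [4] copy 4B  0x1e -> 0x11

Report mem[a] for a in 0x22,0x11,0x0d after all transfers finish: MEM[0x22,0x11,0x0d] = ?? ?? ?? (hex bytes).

D0: mem[0x06..0x07] <- [77 5d]
D1: mem[0x1f..0x21] <- [90 45 82]
D2: mem[0x24..0x28] <- [c9 7a cd 8a 3c]
D3: mem[0x1e..0x23] <- [3c 0e 69 f0 f6 b2]
D4: mem[0x11..0x14] <- [3c 0e 69 f0]
query mem[0x22]=0xf6, mem[0x11]=0x3c, mem[0x0d]=0xcd

MEM[0x22,0x11,0x0d] = f6 3c cd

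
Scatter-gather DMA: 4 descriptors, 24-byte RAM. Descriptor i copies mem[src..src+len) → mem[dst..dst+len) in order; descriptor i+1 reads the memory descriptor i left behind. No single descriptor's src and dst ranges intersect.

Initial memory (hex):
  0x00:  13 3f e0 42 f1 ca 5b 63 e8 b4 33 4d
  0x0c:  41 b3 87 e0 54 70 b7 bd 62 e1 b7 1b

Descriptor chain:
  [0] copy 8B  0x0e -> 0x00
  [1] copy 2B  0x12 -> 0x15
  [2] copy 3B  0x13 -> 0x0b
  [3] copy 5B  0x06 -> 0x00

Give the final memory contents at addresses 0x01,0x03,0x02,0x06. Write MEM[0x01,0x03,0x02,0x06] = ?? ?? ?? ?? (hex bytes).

[0] 0x0e->0x00 len=8 : 87 e0 54 70 b7 bd 62 e1
[1] 0x12->0x15 len=2 : b7 bd
[2] 0x13->0x0b len=3 : bd 62 b7
[3] 0x06->0x00 len=5 : 62 e1 e8 b4 33
query mem[0x01]=0xe1, mem[0x03]=0xb4, mem[0x02]=0xe8, mem[0x06]=0x62

MEM[0x01,0x03,0x02,0x06] = e1 b4 e8 62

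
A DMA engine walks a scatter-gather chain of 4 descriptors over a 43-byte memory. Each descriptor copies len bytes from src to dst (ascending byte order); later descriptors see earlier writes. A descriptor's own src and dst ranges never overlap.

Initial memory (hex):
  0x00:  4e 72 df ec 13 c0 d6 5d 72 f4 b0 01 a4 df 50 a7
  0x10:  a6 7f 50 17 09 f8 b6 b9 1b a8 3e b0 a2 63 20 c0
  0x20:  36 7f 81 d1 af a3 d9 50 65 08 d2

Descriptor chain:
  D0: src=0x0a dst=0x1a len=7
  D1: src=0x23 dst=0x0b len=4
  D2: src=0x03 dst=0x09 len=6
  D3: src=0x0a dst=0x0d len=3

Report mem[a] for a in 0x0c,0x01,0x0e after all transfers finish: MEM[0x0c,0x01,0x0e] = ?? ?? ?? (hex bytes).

MEM[0x0c,0x01,0x0e] = d6 72 c0

#0 dst[0x1a+7] := {0xb0,0x01,0xa4,0xdf,0x50,0xa7,0xa6}
#1 dst[0x0b+4] := {0xd1,0xaf,0xa3,0xd9}
#2 dst[0x09+6] := {0xec,0x13,0xc0,0xd6,0x5d,0x72}
#3 dst[0x0d+3] := {0x13,0xc0,0xd6}
query mem[0x0c]=0xd6, mem[0x01]=0x72, mem[0x0e]=0xc0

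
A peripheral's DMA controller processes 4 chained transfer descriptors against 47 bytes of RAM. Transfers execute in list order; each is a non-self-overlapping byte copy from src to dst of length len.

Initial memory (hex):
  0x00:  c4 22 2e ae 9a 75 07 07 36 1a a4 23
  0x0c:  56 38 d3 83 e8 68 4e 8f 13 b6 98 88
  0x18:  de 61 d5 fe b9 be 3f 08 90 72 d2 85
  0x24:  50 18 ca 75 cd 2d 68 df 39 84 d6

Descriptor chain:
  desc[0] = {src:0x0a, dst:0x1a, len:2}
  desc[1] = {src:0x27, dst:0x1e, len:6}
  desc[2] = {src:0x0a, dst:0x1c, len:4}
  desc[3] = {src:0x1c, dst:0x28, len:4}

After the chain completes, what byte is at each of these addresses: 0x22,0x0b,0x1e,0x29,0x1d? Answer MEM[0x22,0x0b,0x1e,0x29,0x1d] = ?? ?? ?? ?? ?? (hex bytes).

MEM[0x22,0x0b,0x1e,0x29,0x1d] = df 23 56 23 23

[0] 0x0a->0x1a len=2 : a4 23
[1] 0x27->0x1e len=6 : 75 cd 2d 68 df 39
[2] 0x0a->0x1c len=4 : a4 23 56 38
[3] 0x1c->0x28 len=4 : a4 23 56 38
query mem[0x22]=0xdf, mem[0x0b]=0x23, mem[0x1e]=0x56, mem[0x29]=0x23, mem[0x1d]=0x23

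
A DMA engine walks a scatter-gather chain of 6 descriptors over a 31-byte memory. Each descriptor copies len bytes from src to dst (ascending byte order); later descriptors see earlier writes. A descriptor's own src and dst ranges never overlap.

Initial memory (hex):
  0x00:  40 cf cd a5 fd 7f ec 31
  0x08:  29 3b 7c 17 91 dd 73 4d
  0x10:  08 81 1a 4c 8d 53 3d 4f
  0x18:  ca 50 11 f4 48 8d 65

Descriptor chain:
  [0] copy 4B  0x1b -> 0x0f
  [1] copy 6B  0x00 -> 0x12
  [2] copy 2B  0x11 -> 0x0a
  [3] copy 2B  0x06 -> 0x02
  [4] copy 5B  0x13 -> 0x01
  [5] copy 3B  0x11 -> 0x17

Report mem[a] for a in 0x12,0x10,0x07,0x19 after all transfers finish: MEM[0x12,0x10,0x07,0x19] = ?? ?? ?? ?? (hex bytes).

MEM[0x12,0x10,0x07,0x19] = 40 48 31 cf

  after D0: wrote 4B at 0x0f = f4488d65
  after D1: wrote 6B at 0x12 = 40cfcda5fd7f
  after D2: wrote 2B at 0x0a = 8d40
  after D3: wrote 2B at 0x02 = ec31
  after D4: wrote 5B at 0x01 = cfcda5fd7f
  after D5: wrote 3B at 0x17 = 8d40cf
query mem[0x12]=0x40, mem[0x10]=0x48, mem[0x07]=0x31, mem[0x19]=0xcf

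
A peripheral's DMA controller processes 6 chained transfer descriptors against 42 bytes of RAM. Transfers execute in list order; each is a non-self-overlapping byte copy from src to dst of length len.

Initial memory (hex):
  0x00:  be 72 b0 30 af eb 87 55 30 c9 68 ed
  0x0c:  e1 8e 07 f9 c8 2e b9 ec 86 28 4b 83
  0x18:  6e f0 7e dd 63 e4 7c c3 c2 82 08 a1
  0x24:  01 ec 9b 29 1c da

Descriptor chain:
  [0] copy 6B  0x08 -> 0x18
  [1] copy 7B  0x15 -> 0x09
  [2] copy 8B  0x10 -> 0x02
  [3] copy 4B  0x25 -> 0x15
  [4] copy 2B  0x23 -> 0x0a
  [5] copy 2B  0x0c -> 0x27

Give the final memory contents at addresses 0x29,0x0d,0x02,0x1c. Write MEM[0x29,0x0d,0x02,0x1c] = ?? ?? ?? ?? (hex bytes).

MEM[0x29,0x0d,0x02,0x1c] = da c9 c8 e1

  after D0: wrote 6B at 0x18 = 30c968ede18e
  after D1: wrote 7B at 0x09 = 284b8330c968ed
  after D2: wrote 8B at 0x02 = c82eb9ec86284b83
  after D3: wrote 4B at 0x15 = ec9b291c
  after D4: wrote 2B at 0x0a = a101
  after D5: wrote 2B at 0x27 = 30c9
query mem[0x29]=0xda, mem[0x0d]=0xc9, mem[0x02]=0xc8, mem[0x1c]=0xe1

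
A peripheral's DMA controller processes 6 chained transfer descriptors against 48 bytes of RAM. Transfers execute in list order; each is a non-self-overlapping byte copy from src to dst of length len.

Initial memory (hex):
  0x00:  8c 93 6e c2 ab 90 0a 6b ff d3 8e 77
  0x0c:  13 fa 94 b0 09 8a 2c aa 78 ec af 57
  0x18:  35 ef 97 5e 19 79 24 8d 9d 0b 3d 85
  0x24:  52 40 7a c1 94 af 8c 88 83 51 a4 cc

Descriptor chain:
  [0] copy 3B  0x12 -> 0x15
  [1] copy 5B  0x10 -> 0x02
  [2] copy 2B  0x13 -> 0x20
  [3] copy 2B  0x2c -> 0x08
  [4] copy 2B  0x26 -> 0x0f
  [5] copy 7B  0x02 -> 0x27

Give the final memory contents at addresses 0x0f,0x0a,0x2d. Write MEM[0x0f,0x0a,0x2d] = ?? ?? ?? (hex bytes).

MEM[0x0f,0x0a,0x2d] = 7a 8e 83

  after D0: wrote 3B at 0x15 = 2caa78
  after D1: wrote 5B at 0x02 = 098a2caa78
  after D2: wrote 2B at 0x20 = aa78
  after D3: wrote 2B at 0x08 = 8351
  after D4: wrote 2B at 0x0f = 7ac1
  after D5: wrote 7B at 0x27 = 098a2caa786b83
query mem[0x0f]=0x7a, mem[0x0a]=0x8e, mem[0x2d]=0x83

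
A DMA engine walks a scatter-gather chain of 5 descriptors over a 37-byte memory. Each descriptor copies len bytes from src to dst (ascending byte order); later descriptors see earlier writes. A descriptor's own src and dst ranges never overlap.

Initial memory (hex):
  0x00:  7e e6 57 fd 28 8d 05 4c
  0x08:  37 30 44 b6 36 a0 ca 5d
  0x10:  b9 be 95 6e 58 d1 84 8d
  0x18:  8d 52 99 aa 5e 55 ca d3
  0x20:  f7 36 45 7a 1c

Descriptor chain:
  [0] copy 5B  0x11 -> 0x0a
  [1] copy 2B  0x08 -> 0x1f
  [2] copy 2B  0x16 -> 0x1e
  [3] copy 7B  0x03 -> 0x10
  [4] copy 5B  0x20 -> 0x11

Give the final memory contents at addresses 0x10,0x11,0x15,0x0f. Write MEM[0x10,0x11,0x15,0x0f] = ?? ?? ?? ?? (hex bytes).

MEM[0x10,0x11,0x15,0x0f] = fd 30 1c 5d

[0] 0x11->0x0a len=5 : be 95 6e 58 d1
[1] 0x08->0x1f len=2 : 37 30
[2] 0x16->0x1e len=2 : 84 8d
[3] 0x03->0x10 len=7 : fd 28 8d 05 4c 37 30
[4] 0x20->0x11 len=5 : 30 36 45 7a 1c
query mem[0x10]=0xfd, mem[0x11]=0x30, mem[0x15]=0x1c, mem[0x0f]=0x5d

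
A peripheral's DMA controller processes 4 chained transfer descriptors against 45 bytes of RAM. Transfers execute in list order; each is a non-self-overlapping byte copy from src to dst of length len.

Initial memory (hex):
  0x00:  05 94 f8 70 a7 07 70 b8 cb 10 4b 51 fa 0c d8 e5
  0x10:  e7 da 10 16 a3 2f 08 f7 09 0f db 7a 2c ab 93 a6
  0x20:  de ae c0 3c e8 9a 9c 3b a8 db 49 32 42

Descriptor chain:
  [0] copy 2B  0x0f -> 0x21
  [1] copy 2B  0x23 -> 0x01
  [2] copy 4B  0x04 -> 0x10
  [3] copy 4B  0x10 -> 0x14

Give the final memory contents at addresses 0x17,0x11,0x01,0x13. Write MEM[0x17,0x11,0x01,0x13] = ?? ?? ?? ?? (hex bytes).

MEM[0x17,0x11,0x01,0x13] = b8 07 3c b8

[0] 0x0f->0x21 len=2 : e5 e7
[1] 0x23->0x01 len=2 : 3c e8
[2] 0x04->0x10 len=4 : a7 07 70 b8
[3] 0x10->0x14 len=4 : a7 07 70 b8
query mem[0x17]=0xb8, mem[0x11]=0x07, mem[0x01]=0x3c, mem[0x13]=0xb8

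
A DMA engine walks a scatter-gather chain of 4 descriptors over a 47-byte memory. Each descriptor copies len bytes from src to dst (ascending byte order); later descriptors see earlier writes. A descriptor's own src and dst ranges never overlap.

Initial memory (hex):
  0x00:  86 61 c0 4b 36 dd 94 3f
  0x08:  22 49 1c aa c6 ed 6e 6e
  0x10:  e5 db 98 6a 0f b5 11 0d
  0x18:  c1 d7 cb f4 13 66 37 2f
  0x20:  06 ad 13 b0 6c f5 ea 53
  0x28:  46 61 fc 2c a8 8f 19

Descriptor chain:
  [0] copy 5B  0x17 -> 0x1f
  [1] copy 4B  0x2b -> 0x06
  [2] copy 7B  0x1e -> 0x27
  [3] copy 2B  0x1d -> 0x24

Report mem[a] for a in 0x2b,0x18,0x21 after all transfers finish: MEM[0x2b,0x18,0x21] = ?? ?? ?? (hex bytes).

MEM[0x2b,0x18,0x21] = cb c1 d7

  after D0: wrote 5B at 0x1f = 0dc1d7cbf4
  after D1: wrote 4B at 0x06 = 2ca88f19
  after D2: wrote 7B at 0x27 = 370dc1d7cbf46c
  after D3: wrote 2B at 0x24 = 6637
query mem[0x2b]=0xcb, mem[0x18]=0xc1, mem[0x21]=0xd7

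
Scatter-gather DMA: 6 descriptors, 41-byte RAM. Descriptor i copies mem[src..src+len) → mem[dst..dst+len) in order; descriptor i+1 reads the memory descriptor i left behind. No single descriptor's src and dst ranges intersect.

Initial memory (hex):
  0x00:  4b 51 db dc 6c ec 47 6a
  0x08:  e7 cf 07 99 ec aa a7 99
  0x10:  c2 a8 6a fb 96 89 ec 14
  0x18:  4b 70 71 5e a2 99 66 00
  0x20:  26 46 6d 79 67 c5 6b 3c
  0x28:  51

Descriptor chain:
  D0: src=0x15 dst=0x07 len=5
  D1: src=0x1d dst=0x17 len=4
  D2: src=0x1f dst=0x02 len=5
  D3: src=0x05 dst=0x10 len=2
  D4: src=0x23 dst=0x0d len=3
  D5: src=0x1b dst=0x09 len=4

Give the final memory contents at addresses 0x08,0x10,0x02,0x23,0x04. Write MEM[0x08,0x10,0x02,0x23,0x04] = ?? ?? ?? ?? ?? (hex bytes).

MEM[0x08,0x10,0x02,0x23,0x04] = ec 6d 00 79 46

D0: mem[0x07..0x0b] <- [89 ec 14 4b 70]
D1: mem[0x17..0x1a] <- [99 66 00 26]
D2: mem[0x02..0x06] <- [00 26 46 6d 79]
D3: mem[0x10..0x11] <- [6d 79]
D4: mem[0x0d..0x0f] <- [79 67 c5]
D5: mem[0x09..0x0c] <- [5e a2 99 66]
query mem[0x08]=0xec, mem[0x10]=0x6d, mem[0x02]=0x00, mem[0x23]=0x79, mem[0x04]=0x46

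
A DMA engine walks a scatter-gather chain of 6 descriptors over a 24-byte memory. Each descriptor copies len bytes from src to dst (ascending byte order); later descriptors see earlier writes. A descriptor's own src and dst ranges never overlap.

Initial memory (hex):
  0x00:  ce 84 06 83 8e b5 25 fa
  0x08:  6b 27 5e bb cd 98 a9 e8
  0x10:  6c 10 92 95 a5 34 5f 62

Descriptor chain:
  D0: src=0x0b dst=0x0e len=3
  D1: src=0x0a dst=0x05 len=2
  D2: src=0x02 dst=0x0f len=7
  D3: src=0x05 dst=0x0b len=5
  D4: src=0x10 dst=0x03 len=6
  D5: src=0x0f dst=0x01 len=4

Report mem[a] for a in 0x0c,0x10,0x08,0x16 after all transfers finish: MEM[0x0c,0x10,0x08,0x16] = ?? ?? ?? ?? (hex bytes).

MEM[0x0c,0x10,0x08,0x16] = bb 83 6b 5f

  after D0: wrote 3B at 0x0e = bbcd98
  after D1: wrote 2B at 0x05 = 5ebb
  after D2: wrote 7B at 0x0f = 06838e5ebbfa6b
  after D3: wrote 5B at 0x0b = 5ebbfa6b27
  after D4: wrote 6B at 0x03 = 838e5ebbfa6b
  after D5: wrote 4B at 0x01 = 27838e5e
query mem[0x0c]=0xbb, mem[0x10]=0x83, mem[0x08]=0x6b, mem[0x16]=0x5f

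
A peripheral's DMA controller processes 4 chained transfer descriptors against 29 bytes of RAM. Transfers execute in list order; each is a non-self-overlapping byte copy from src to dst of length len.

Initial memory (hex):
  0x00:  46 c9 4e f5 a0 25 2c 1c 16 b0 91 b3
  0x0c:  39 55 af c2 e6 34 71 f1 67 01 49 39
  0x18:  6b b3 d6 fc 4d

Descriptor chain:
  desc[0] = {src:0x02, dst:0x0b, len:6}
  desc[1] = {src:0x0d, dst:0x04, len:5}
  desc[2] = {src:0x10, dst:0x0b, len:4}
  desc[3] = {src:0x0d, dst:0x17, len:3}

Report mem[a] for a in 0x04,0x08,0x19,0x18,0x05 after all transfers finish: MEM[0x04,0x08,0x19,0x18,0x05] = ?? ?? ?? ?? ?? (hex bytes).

[0] 0x02->0x0b len=6 : 4e f5 a0 25 2c 1c
[1] 0x0d->0x04 len=5 : a0 25 2c 1c 34
[2] 0x10->0x0b len=4 : 1c 34 71 f1
[3] 0x0d->0x17 len=3 : 71 f1 2c
query mem[0x04]=0xa0, mem[0x08]=0x34, mem[0x19]=0x2c, mem[0x18]=0xf1, mem[0x05]=0x25

MEM[0x04,0x08,0x19,0x18,0x05] = a0 34 2c f1 25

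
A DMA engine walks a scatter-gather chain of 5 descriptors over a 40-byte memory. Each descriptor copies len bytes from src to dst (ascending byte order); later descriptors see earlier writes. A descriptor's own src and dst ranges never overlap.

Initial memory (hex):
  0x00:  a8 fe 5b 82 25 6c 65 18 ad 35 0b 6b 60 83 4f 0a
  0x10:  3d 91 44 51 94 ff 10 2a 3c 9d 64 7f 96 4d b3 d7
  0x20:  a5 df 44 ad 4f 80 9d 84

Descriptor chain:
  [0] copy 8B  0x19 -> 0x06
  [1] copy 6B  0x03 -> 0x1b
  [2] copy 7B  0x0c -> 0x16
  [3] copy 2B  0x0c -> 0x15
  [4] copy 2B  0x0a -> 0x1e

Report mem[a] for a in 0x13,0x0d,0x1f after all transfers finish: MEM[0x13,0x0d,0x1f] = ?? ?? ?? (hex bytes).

[0] 0x19->0x06 len=8 : 9d 64 7f 96 4d b3 d7 a5
[1] 0x03->0x1b len=6 : 82 25 6c 9d 64 7f
[2] 0x0c->0x16 len=7 : d7 a5 4f 0a 3d 91 44
[3] 0x0c->0x15 len=2 : d7 a5
[4] 0x0a->0x1e len=2 : 4d b3
query mem[0x13]=0x51, mem[0x0d]=0xa5, mem[0x1f]=0xb3

MEM[0x13,0x0d,0x1f] = 51 a5 b3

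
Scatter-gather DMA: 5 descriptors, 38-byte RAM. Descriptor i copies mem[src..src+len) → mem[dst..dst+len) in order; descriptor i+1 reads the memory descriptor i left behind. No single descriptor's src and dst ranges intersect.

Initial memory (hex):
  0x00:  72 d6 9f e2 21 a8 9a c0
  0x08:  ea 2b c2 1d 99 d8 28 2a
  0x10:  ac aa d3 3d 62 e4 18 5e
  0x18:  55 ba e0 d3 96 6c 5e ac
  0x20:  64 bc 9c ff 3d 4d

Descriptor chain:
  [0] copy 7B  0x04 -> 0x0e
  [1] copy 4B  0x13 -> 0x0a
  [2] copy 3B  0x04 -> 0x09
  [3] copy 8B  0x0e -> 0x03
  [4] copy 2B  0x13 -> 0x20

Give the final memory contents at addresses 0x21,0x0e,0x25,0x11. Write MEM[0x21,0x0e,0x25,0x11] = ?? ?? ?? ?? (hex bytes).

  after D0: wrote 7B at 0x0e = 21a89ac0ea2bc2
  after D1: wrote 4B at 0x0a = 2bc2e418
  after D2: wrote 3B at 0x09 = 21a89a
  after D3: wrote 8B at 0x03 = 21a89ac0ea2bc2e4
  after D4: wrote 2B at 0x20 = 2bc2
query mem[0x21]=0xc2, mem[0x0e]=0x21, mem[0x25]=0x4d, mem[0x11]=0xc0

MEM[0x21,0x0e,0x25,0x11] = c2 21 4d c0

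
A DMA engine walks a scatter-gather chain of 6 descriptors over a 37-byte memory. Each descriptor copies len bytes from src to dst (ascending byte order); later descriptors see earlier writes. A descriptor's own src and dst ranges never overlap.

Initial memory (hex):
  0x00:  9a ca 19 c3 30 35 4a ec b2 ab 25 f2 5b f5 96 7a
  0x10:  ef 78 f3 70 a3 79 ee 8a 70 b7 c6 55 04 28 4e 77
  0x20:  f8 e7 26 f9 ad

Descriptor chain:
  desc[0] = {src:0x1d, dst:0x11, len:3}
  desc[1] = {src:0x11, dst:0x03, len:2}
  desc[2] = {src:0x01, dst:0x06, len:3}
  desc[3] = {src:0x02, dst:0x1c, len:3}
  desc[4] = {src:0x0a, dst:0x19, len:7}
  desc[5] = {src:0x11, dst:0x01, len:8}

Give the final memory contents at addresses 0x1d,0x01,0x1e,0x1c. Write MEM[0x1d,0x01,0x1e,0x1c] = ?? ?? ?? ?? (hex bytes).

MEM[0x1d,0x01,0x1e,0x1c] = 96 28 7a f5

  after D0: wrote 3B at 0x11 = 284e77
  after D1: wrote 2B at 0x03 = 284e
  after D2: wrote 3B at 0x06 = ca1928
  after D3: wrote 3B at 0x1c = 19284e
  after D4: wrote 7B at 0x19 = 25f25bf5967aef
  after D5: wrote 8B at 0x01 = 284e77a379ee8a70
query mem[0x1d]=0x96, mem[0x01]=0x28, mem[0x1e]=0x7a, mem[0x1c]=0xf5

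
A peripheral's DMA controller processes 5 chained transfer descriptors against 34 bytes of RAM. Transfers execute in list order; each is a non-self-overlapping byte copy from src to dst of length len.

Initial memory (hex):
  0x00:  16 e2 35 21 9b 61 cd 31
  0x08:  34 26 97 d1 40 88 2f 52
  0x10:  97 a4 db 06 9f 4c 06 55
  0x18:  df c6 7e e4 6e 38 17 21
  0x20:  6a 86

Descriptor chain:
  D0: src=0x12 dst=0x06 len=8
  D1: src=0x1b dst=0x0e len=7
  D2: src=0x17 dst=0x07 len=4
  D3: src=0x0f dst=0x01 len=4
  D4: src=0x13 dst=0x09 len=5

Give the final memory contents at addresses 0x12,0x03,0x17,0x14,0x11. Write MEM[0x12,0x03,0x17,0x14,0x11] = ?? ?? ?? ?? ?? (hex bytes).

MEM[0x12,0x03,0x17,0x14,0x11] = 21 17 55 86 17

  after D0: wrote 8B at 0x06 = db069f4c0655dfc6
  after D1: wrote 7B at 0x0e = e46e3817216a86
  after D2: wrote 4B at 0x07 = 55dfc67e
  after D3: wrote 4B at 0x01 = 6e381721
  after D4: wrote 5B at 0x09 = 6a864c0655
query mem[0x12]=0x21, mem[0x03]=0x17, mem[0x17]=0x55, mem[0x14]=0x86, mem[0x11]=0x17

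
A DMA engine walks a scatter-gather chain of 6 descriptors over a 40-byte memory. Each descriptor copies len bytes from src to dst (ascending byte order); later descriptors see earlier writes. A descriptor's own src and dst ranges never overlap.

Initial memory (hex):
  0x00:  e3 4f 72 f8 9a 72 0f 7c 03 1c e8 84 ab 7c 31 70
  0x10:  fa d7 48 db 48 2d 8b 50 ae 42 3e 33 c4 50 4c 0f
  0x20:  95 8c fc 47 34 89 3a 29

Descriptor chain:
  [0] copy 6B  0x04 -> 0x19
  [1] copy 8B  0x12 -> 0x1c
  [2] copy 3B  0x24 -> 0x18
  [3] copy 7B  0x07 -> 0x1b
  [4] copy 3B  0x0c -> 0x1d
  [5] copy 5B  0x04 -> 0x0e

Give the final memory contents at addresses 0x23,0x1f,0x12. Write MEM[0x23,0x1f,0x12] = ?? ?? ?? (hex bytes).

D0: mem[0x19..0x1e] <- [9a 72 0f 7c 03 1c]
D1: mem[0x1c..0x23] <- [48 db 48 2d 8b 50 ae 9a]
D2: mem[0x18..0x1a] <- [34 89 3a]
D3: mem[0x1b..0x21] <- [7c 03 1c e8 84 ab 7c]
D4: mem[0x1d..0x1f] <- [ab 7c 31]
D5: mem[0x0e..0x12] <- [9a 72 0f 7c 03]
query mem[0x23]=0x9a, mem[0x1f]=0x31, mem[0x12]=0x03

MEM[0x23,0x1f,0x12] = 9a 31 03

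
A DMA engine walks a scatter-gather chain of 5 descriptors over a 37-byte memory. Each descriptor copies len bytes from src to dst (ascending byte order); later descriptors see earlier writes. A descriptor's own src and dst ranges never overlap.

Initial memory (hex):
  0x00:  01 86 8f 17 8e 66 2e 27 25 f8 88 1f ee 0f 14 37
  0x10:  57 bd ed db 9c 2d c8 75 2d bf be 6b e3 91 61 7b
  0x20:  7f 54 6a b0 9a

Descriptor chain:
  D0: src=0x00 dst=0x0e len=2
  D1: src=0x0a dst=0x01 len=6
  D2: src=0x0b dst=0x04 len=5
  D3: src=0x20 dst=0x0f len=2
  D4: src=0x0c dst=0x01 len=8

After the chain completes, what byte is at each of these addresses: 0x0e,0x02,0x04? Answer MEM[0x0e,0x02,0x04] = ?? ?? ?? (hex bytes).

D0: mem[0x0e..0x0f] <- [01 86]
D1: mem[0x01..0x06] <- [88 1f ee 0f 01 86]
D2: mem[0x04..0x08] <- [1f ee 0f 01 86]
D3: mem[0x0f..0x10] <- [7f 54]
D4: mem[0x01..0x08] <- [ee 0f 01 7f 54 bd ed db]
query mem[0x0e]=0x01, mem[0x02]=0x0f, mem[0x04]=0x7f

MEM[0x0e,0x02,0x04] = 01 0f 7f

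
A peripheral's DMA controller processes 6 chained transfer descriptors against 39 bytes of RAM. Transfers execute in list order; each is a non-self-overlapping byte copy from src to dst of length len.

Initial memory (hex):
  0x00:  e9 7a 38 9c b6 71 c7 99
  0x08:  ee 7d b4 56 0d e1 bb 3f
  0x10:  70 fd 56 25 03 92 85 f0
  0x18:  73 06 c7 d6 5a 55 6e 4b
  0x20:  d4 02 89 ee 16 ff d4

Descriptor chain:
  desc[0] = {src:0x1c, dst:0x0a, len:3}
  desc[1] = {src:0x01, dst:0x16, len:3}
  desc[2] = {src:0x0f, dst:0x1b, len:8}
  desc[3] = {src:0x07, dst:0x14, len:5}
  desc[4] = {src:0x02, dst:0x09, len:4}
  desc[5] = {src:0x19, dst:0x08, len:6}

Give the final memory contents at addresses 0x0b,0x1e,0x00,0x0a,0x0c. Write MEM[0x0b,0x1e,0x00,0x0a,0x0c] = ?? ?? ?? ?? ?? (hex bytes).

MEM[0x0b,0x1e,0x00,0x0a,0x0c] = 70 56 e9 3f fd

D0: mem[0x0a..0x0c] <- [5a 55 6e]
D1: mem[0x16..0x18] <- [7a 38 9c]
D2: mem[0x1b..0x22] <- [3f 70 fd 56 25 03 92 7a]
D3: mem[0x14..0x18] <- [99 ee 7d 5a 55]
D4: mem[0x09..0x0c] <- [38 9c b6 71]
D5: mem[0x08..0x0d] <- [06 c7 3f 70 fd 56]
query mem[0x0b]=0x70, mem[0x1e]=0x56, mem[0x00]=0xe9, mem[0x0a]=0x3f, mem[0x0c]=0xfd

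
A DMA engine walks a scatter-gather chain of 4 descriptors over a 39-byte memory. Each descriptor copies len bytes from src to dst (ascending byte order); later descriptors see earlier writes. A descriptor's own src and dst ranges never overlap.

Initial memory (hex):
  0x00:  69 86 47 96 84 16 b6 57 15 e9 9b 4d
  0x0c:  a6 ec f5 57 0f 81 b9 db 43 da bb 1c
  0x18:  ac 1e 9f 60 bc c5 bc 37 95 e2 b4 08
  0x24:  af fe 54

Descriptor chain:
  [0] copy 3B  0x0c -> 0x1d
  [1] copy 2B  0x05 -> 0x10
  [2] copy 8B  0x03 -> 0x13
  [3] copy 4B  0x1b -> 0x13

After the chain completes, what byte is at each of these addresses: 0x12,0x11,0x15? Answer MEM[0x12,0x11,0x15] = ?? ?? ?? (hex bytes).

MEM[0x12,0x11,0x15] = b9 b6 a6

#0 dst[0x1d+3] := {0xa6,0xec,0xf5}
#1 dst[0x10+2] := {0x16,0xb6}
#2 dst[0x13+8] := {0x96,0x84,0x16,0xb6,0x57,0x15,0xe9,0x9b}
#3 dst[0x13+4] := {0x60,0xbc,0xa6,0xec}
query mem[0x12]=0xb9, mem[0x11]=0xb6, mem[0x15]=0xa6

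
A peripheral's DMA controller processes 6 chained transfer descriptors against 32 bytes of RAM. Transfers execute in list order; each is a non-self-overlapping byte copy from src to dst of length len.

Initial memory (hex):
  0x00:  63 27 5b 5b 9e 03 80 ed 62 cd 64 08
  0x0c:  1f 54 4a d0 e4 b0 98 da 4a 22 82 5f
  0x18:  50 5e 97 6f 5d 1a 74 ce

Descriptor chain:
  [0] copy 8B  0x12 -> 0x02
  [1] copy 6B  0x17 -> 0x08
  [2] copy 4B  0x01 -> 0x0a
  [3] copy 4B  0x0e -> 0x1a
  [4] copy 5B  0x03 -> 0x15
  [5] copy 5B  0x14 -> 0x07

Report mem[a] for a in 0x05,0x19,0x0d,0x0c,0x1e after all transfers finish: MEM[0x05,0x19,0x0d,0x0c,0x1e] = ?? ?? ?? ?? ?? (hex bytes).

#0 dst[0x02+8] := {0x98,0xda,0x4a,0x22,0x82,0x5f,0x50,0x5e}
#1 dst[0x08+6] := {0x5f,0x50,0x5e,0x97,0x6f,0x5d}
#2 dst[0x0a+4] := {0x27,0x98,0xda,0x4a}
#3 dst[0x1a+4] := {0x4a,0xd0,0xe4,0xb0}
#4 dst[0x15+5] := {0xda,0x4a,0x22,0x82,0x5f}
#5 dst[0x07+5] := {0x4a,0xda,0x4a,0x22,0x82}
query mem[0x05]=0x22, mem[0x19]=0x5f, mem[0x0d]=0x4a, mem[0x0c]=0xda, mem[0x1e]=0x74

MEM[0x05,0x19,0x0d,0x0c,0x1e] = 22 5f 4a da 74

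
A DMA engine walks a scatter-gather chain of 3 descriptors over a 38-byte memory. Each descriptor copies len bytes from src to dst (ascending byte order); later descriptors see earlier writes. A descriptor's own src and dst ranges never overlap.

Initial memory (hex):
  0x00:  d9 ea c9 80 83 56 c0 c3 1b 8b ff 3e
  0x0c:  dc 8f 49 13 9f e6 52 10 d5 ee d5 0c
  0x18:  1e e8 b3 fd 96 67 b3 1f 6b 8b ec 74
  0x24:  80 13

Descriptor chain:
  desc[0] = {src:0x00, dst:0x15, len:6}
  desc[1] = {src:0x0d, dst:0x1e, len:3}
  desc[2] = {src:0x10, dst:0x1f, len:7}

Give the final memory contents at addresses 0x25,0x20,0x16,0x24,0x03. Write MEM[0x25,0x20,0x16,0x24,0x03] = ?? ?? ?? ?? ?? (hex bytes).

[0] 0x00->0x15 len=6 : d9 ea c9 80 83 56
[1] 0x0d->0x1e len=3 : 8f 49 13
[2] 0x10->0x1f len=7 : 9f e6 52 10 d5 d9 ea
query mem[0x25]=0xea, mem[0x20]=0xe6, mem[0x16]=0xea, mem[0x24]=0xd9, mem[0x03]=0x80

MEM[0x25,0x20,0x16,0x24,0x03] = ea e6 ea d9 80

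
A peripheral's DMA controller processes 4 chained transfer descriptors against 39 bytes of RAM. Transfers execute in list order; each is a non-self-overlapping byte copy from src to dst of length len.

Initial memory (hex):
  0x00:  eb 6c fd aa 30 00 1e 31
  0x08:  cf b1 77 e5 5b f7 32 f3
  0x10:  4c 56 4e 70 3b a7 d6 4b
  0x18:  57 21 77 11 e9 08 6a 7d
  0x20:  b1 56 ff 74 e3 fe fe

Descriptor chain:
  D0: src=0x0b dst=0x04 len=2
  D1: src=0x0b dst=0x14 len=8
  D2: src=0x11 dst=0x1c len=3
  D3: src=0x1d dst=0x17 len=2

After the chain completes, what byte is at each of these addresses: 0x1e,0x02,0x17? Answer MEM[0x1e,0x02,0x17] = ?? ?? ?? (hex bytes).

MEM[0x1e,0x02,0x17] = 70 fd 4e

  after D0: wrote 2B at 0x04 = e55b
  after D1: wrote 8B at 0x14 = e55bf732f34c564e
  after D2: wrote 3B at 0x1c = 564e70
  after D3: wrote 2B at 0x17 = 4e70
query mem[0x1e]=0x70, mem[0x02]=0xfd, mem[0x17]=0x4e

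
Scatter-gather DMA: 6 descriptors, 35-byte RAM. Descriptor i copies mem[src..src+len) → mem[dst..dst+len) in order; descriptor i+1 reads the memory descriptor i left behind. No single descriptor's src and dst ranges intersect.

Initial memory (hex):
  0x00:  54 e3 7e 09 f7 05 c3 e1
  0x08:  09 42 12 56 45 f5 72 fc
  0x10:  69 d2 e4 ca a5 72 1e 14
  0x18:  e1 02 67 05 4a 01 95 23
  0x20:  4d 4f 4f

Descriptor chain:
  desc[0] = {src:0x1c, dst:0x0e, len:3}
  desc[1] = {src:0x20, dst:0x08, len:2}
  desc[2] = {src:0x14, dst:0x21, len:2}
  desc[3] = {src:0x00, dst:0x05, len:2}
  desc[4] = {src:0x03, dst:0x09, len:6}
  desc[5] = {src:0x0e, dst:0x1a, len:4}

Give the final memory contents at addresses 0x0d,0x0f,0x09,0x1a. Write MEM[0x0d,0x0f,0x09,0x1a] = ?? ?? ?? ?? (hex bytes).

MEM[0x0d,0x0f,0x09,0x1a] = e1 01 09 4d

[0] 0x1c->0x0e len=3 : 4a 01 95
[1] 0x20->0x08 len=2 : 4d 4f
[2] 0x14->0x21 len=2 : a5 72
[3] 0x00->0x05 len=2 : 54 e3
[4] 0x03->0x09 len=6 : 09 f7 54 e3 e1 4d
[5] 0x0e->0x1a len=4 : 4d 01 95 d2
query mem[0x0d]=0xe1, mem[0x0f]=0x01, mem[0x09]=0x09, mem[0x1a]=0x4d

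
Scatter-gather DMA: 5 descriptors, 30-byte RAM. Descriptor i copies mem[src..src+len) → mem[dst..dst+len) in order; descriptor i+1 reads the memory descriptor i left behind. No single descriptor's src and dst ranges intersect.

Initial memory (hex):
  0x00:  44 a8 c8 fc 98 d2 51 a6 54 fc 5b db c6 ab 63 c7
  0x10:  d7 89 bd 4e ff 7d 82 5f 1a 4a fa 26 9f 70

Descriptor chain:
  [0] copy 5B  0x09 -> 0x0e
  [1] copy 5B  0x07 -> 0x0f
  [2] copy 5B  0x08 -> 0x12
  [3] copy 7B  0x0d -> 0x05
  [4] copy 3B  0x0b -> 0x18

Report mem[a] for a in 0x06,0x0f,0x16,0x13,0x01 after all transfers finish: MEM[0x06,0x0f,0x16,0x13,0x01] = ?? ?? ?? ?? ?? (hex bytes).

MEM[0x06,0x0f,0x16,0x13,0x01] = fc a6 c6 fc a8

[0] 0x09->0x0e len=5 : fc 5b db c6 ab
[1] 0x07->0x0f len=5 : a6 54 fc 5b db
[2] 0x08->0x12 len=5 : 54 fc 5b db c6
[3] 0x0d->0x05 len=7 : ab fc a6 54 fc 54 fc
[4] 0x0b->0x18 len=3 : fc c6 ab
query mem[0x06]=0xfc, mem[0x0f]=0xa6, mem[0x16]=0xc6, mem[0x13]=0xfc, mem[0x01]=0xa8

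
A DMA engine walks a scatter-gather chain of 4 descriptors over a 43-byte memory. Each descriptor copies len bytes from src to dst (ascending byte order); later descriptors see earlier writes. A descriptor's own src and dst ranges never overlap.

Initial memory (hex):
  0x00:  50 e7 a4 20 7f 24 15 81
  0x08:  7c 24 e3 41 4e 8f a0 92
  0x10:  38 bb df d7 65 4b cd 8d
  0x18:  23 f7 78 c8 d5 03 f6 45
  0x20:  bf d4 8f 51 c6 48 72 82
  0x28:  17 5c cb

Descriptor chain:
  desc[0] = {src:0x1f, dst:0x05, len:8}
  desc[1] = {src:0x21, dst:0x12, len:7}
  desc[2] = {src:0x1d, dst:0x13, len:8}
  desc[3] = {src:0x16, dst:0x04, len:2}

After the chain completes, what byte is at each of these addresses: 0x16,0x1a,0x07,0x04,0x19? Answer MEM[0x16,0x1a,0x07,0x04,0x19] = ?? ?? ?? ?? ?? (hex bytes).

MEM[0x16,0x1a,0x07,0x04,0x19] = bf c6 d4 bf 51

[0] 0x1f->0x05 len=8 : 45 bf d4 8f 51 c6 48 72
[1] 0x21->0x12 len=7 : d4 8f 51 c6 48 72 82
[2] 0x1d->0x13 len=8 : 03 f6 45 bf d4 8f 51 c6
[3] 0x16->0x04 len=2 : bf d4
query mem[0x16]=0xbf, mem[0x1a]=0xc6, mem[0x07]=0xd4, mem[0x04]=0xbf, mem[0x19]=0x51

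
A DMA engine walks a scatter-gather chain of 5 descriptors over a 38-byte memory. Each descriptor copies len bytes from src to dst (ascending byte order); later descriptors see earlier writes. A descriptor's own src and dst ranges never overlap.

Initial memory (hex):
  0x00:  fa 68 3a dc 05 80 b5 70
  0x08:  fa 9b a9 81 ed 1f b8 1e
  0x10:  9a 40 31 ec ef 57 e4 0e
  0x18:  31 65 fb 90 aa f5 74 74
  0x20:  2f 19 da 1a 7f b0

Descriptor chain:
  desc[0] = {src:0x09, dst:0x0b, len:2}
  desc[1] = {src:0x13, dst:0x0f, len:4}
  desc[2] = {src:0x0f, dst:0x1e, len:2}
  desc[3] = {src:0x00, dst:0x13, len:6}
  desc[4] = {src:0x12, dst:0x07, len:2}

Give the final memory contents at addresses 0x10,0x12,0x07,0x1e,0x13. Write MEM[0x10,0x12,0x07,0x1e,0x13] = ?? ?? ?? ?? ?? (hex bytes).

[0] 0x09->0x0b len=2 : 9b a9
[1] 0x13->0x0f len=4 : ec ef 57 e4
[2] 0x0f->0x1e len=2 : ec ef
[3] 0x00->0x13 len=6 : fa 68 3a dc 05 80
[4] 0x12->0x07 len=2 : e4 fa
query mem[0x10]=0xef, mem[0x12]=0xe4, mem[0x07]=0xe4, mem[0x1e]=0xec, mem[0x13]=0xfa

MEM[0x10,0x12,0x07,0x1e,0x13] = ef e4 e4 ec fa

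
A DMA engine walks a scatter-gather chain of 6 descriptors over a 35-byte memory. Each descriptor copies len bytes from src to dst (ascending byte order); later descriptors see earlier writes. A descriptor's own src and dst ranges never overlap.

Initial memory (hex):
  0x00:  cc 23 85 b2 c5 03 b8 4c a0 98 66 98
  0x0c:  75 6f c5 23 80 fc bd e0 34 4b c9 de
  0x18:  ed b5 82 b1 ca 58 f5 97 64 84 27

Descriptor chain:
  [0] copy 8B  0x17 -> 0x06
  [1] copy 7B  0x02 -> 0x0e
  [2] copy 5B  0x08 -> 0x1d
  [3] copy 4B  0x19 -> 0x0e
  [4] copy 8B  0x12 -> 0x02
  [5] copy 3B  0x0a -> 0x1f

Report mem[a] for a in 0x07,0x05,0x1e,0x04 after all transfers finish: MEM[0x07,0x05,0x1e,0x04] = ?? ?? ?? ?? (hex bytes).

[0] 0x17->0x06 len=8 : de ed b5 82 b1 ca 58 f5
[1] 0x02->0x0e len=7 : 85 b2 c5 03 de ed b5
[2] 0x08->0x1d len=5 : b5 82 b1 ca 58
[3] 0x19->0x0e len=4 : b5 82 b1 ca
[4] 0x12->0x02 len=8 : de ed b5 4b c9 de ed b5
[5] 0x0a->0x1f len=3 : b1 ca 58
query mem[0x07]=0xde, mem[0x05]=0x4b, mem[0x1e]=0x82, mem[0x04]=0xb5

MEM[0x07,0x05,0x1e,0x04] = de 4b 82 b5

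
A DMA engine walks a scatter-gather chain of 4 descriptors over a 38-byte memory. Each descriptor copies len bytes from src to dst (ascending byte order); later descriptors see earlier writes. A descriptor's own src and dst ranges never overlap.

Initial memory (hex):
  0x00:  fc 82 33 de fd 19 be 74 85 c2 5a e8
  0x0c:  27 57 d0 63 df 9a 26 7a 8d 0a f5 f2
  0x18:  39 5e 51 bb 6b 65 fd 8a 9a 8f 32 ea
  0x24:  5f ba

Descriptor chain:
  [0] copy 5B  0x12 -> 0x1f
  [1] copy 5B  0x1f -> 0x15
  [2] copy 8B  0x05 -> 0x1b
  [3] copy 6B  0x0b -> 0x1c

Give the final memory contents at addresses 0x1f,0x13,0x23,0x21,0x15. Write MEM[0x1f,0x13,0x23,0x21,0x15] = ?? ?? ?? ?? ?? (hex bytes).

D0: mem[0x1f..0x23] <- [26 7a 8d 0a f5]
D1: mem[0x15..0x19] <- [26 7a 8d 0a f5]
D2: mem[0x1b..0x22] <- [19 be 74 85 c2 5a e8 27]
D3: mem[0x1c..0x21] <- [e8 27 57 d0 63 df]
query mem[0x1f]=0xd0, mem[0x13]=0x7a, mem[0x23]=0xf5, mem[0x21]=0xdf, mem[0x15]=0x26

MEM[0x1f,0x13,0x23,0x21,0x15] = d0 7a f5 df 26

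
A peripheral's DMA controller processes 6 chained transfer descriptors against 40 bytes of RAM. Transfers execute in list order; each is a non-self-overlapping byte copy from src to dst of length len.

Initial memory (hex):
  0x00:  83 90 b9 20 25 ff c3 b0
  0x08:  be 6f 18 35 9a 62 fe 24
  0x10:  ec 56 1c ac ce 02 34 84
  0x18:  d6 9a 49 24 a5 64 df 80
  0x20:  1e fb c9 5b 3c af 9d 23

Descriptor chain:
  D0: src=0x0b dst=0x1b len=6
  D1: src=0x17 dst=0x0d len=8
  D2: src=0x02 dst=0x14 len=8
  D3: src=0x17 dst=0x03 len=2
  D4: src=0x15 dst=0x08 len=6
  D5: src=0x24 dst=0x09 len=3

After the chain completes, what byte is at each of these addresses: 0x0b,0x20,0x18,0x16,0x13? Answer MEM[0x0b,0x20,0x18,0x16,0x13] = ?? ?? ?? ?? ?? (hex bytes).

  after D0: wrote 6B at 0x1b = 359a62fe24ec
  after D1: wrote 8B at 0x0d = 84d69a49359a62fe
  after D2: wrote 8B at 0x14 = b92025ffc3b0be6f
  after D3: wrote 2B at 0x03 = ffc3
  after D4: wrote 6B at 0x08 = 2025ffc3b0be
  after D5: wrote 3B at 0x09 = 3caf9d
query mem[0x0b]=0x9d, mem[0x20]=0xec, mem[0x18]=0xc3, mem[0x16]=0x25, mem[0x13]=0x62

MEM[0x0b,0x20,0x18,0x16,0x13] = 9d ec c3 25 62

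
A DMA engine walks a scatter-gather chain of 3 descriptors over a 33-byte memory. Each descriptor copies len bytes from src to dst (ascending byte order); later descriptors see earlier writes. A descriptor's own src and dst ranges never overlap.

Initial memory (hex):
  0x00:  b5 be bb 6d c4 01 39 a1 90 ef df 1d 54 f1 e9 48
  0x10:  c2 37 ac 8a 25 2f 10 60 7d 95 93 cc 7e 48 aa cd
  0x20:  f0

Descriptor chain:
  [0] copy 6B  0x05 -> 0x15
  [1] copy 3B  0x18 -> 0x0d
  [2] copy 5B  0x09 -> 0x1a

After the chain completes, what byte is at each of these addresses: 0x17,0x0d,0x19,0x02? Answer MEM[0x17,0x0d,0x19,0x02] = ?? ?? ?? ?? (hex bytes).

D0: mem[0x15..0x1a] <- [01 39 a1 90 ef df]
D1: mem[0x0d..0x0f] <- [90 ef df]
D2: mem[0x1a..0x1e] <- [ef df 1d 54 90]
query mem[0x17]=0xa1, mem[0x0d]=0x90, mem[0x19]=0xef, mem[0x02]=0xbb

MEM[0x17,0x0d,0x19,0x02] = a1 90 ef bb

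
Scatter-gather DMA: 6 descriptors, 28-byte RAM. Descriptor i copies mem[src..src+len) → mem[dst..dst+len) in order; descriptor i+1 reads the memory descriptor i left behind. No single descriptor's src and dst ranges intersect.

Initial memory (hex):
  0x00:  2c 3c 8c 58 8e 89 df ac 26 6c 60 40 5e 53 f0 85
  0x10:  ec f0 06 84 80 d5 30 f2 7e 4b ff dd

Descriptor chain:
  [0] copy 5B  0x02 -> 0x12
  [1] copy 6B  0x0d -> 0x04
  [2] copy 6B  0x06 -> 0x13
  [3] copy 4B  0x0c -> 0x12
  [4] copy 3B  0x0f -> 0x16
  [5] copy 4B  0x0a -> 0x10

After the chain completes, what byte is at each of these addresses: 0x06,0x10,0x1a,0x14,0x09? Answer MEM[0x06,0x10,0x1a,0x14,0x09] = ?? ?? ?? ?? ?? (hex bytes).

#0 dst[0x12+5] := {0x8c,0x58,0x8e,0x89,0xdf}
#1 dst[0x04+6] := {0x53,0xf0,0x85,0xec,0xf0,0x8c}
#2 dst[0x13+6] := {0x85,0xec,0xf0,0x8c,0x60,0x40}
#3 dst[0x12+4] := {0x5e,0x53,0xf0,0x85}
#4 dst[0x16+3] := {0x85,0xec,0xf0}
#5 dst[0x10+4] := {0x60,0x40,0x5e,0x53}
query mem[0x06]=0x85, mem[0x10]=0x60, mem[0x1a]=0xff, mem[0x14]=0xf0, mem[0x09]=0x8c

MEM[0x06,0x10,0x1a,0x14,0x09] = 85 60 ff f0 8c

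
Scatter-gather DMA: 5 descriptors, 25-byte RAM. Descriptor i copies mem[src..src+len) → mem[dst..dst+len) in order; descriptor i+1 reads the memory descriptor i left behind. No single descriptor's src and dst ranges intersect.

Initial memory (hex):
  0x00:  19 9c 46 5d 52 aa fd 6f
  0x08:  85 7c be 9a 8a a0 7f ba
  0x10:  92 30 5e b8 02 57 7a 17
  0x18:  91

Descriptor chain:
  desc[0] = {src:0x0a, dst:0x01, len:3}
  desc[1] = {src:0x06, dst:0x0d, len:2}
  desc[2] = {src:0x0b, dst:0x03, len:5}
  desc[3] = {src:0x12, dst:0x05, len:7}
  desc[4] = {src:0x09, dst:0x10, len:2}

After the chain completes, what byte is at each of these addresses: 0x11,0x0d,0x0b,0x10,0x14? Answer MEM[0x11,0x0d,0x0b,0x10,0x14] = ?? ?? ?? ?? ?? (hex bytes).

  after D0: wrote 3B at 0x01 = be9a8a
  after D1: wrote 2B at 0x0d = fd6f
  after D2: wrote 5B at 0x03 = 9a8afd6fba
  after D3: wrote 7B at 0x05 = 5eb802577a1791
  after D4: wrote 2B at 0x10 = 7a17
query mem[0x11]=0x17, mem[0x0d]=0xfd, mem[0x0b]=0x91, mem[0x10]=0x7a, mem[0x14]=0x02

MEM[0x11,0x0d,0x0b,0x10,0x14] = 17 fd 91 7a 02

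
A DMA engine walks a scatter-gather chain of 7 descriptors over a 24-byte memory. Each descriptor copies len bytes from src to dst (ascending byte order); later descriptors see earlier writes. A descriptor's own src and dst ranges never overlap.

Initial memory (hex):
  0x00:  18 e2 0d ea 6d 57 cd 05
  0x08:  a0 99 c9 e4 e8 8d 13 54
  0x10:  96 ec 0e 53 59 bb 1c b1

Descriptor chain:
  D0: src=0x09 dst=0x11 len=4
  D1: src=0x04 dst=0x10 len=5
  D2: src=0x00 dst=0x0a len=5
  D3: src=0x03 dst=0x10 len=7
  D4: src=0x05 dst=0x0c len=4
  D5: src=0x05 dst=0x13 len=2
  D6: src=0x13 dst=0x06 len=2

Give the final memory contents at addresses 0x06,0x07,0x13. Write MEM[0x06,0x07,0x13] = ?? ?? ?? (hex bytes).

MEM[0x06,0x07,0x13] = 57 cd 57

D0: mem[0x11..0x14] <- [99 c9 e4 e8]
D1: mem[0x10..0x14] <- [6d 57 cd 05 a0]
D2: mem[0x0a..0x0e] <- [18 e2 0d ea 6d]
D3: mem[0x10..0x16] <- [ea 6d 57 cd 05 a0 99]
D4: mem[0x0c..0x0f] <- [57 cd 05 a0]
D5: mem[0x13..0x14] <- [57 cd]
D6: mem[0x06..0x07] <- [57 cd]
query mem[0x06]=0x57, mem[0x07]=0xcd, mem[0x13]=0x57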